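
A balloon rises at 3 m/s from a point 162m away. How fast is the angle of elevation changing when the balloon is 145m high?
0.010282 rad/s

tan(θ) = y/162
sec²(θ) · dθ/dt = (1/162) · dy/dt
dθ/dt = cos²(θ)/162 · 3 = 162/(162² + 145²) · 3
dθ/dt = 0.010282 rad/s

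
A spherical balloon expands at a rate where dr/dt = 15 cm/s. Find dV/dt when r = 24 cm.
34560π cm³/s

V = (4/3)πr³
dV/dt = dV/dr · dr/dt = 4πr² · 15
At r = 24: dV/dt = 34560π cm³/s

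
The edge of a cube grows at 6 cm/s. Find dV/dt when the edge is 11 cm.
2178 cm³/s

V = s³
dV/dt = 3s² · ds/dt = 3·11²·6 = 2178 cm³/s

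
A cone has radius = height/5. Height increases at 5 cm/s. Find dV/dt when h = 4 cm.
16π/5 cm³/s

V = (1/3)π(h/5)²h = πh³/75
dV/dt = πh²/25 · 5
At h = 4: dV/dt = 16π/5 cm³/s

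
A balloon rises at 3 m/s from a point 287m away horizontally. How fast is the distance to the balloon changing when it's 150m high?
450√104869/104869 ≈ 1.39 m/s

z² = 287² + y²
z = √(287² + 150²) = √104869
dz/dt = y/z · dy/dt = 150/√104869 · 3 = 450√104869/104869 ≈ 1.39 m/s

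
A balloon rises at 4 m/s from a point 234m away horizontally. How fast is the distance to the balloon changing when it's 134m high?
134√18178/9089 ≈ 1.988 m/s

z² = 234² + y²
z = √(234² + 134²) = 2√18178
dz/dt = y/z · dy/dt = 134/(2√18178) · 4 = 134√18178/9089 ≈ 1.988 m/s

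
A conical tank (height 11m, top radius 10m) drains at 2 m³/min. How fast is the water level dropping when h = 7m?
121/(2450π) ≈ 0.01572 m/min

r/h = 10/11, so r = (10/11)h
V = (1/3)πr²h = (1/3)π((10/11)h)²h = (100/363)πh³
dV/dh = (100/121)πh²
dh/dt = (dV/dt)/(dV/dh) = -2/((100/121)π·7²) = -121/(2450π) m/min
The level is dropping at 121/(2450π) ≈ 0.01572 m/min.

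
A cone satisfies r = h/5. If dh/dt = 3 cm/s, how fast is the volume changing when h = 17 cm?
867π/25 cm³/s

V = (1/3)π(h/5)²h = πh³/75
dV/dt = πh²/25 · 3
At h = 17: dV/dt = 867π/25 cm³/s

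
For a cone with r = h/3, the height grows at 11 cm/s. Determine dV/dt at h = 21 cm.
539π cm³/s

V = (1/3)π(h/3)²h = πh³/27
dV/dt = πh²/9 · 11
At h = 21: dV/dt = 539π cm³/s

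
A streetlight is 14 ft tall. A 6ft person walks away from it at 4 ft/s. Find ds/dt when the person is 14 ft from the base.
3 ft/s

By similar triangles: 14/(x+s) = 6/s
Solving: s = 6x/8
ds/dt = 6/8 · dx/dt = 3/4 · 4 = 3 ft/s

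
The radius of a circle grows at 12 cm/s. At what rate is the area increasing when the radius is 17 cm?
408π cm²/s

A = πr²
dA/dt = 2πr · dr/dt = 2π(17)(12) = 408π cm²/s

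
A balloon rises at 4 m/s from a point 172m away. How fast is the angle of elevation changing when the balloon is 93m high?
0.017995 rad/s

tan(θ) = y/172
sec²(θ) · dθ/dt = (1/172) · dy/dt
dθ/dt = cos²(θ)/172 · 4 = 172/(172² + 93²) · 4
dθ/dt = 0.017995 rad/s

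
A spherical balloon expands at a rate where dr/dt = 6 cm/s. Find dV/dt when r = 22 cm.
11616π cm³/s

V = (4/3)πr³
dV/dt = dV/dr · dr/dt = 4πr² · 6
At r = 22: dV/dt = 11616π cm³/s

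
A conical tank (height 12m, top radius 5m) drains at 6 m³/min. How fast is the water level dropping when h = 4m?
54/(25π) ≈ 0.6875 m/min

r/h = 5/12, so r = (5/12)h
V = (1/3)πr²h = (1/3)π((5/12)h)²h = (25/432)πh³
dV/dh = (25/144)πh²
dh/dt = (dV/dt)/(dV/dh) = -6/((25/144)π·4²) = -54/(25π) m/min
The level is dropping at 54/(25π) ≈ 0.6875 m/min.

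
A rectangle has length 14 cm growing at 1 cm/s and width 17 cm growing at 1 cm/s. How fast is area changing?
31 cm²/s

A = lw
dA/dt = w·dl/dt + l·dw/dt = 17·1 + 14·1 = 31 cm²/s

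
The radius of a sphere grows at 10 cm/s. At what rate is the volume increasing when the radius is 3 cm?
360π cm³/s

V = (4/3)πr³
dV/dt = dV/dr · dr/dt = 4πr² · 10
At r = 3: dV/dt = 360π cm³/s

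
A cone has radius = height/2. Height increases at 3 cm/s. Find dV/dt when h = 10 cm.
75π cm³/s

V = (1/3)π(h/2)²h = πh³/12
dV/dt = πh²/4 · 3
At h = 10: dV/dt = 75π cm³/s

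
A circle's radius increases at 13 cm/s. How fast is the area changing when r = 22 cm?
572π cm²/s

A = πr²
dA/dt = 2πr · dr/dt = 2π(22)(13) = 572π cm²/s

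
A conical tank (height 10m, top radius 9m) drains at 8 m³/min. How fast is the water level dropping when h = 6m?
200/(729π) ≈ 0.08733 m/min

r/h = 9/10, so r = (9/10)h
V = (1/3)πr²h = (1/3)π((9/10)h)²h = (27/100)πh³
dV/dh = (81/100)πh²
dh/dt = (dV/dt)/(dV/dh) = -8/((81/100)π·6²) = -200/(729π) m/min
The level is dropping at 200/(729π) ≈ 0.08733 m/min.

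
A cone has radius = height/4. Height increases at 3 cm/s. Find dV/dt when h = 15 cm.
675π/16 cm³/s

V = (1/3)π(h/4)²h = πh³/48
dV/dt = πh²/16 · 3
At h = 15: dV/dt = 675π/16 cm³/s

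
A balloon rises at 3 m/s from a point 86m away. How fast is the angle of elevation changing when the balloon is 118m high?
0.012101 rad/s

tan(θ) = y/86
sec²(θ) · dθ/dt = (1/86) · dy/dt
dθ/dt = cos²(θ)/86 · 3 = 86/(86² + 118²) · 3
dθ/dt = 0.012101 rad/s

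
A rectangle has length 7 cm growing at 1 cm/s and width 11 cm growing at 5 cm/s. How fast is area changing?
46 cm²/s

A = lw
dA/dt = w·dl/dt + l·dw/dt = 11·1 + 7·5 = 46 cm²/s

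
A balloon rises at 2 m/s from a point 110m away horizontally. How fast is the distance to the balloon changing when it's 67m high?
134√16589/16589 ≈ 1.04 m/s

z² = 110² + y²
z = √(110² + 67²) = √16589
dz/dt = y/z · dy/dt = 67/√16589 · 2 = 134√16589/16589 ≈ 1.04 m/s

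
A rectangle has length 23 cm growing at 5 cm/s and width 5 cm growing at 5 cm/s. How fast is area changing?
140 cm²/s

A = lw
dA/dt = w·dl/dt + l·dw/dt = 5·5 + 23·5 = 140 cm²/s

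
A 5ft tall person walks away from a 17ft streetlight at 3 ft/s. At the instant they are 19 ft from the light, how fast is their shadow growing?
5/4 ft/s

By similar triangles: 17/(x+s) = 5/s
Solving: s = 5x/12
ds/dt = 5/12 · dx/dt = 5/12 · 3 = 5/4 ft/s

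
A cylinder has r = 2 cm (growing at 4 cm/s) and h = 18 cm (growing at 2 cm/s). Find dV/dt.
296π cm³/s

V = πr²h
dV/dt = 2πrh·dr/dt + πr²·dh/dt
= 2π(2)(18)(4) + π(2)²(2)
= 296π cm³/s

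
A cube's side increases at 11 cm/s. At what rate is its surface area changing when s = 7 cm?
924 cm²/s

A = 6s²
dA/dt = 12s · ds/dt = 12·7·11 = 924 cm²/s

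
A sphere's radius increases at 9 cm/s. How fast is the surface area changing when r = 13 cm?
936π cm²/s

S = 4πr²
dS/dt = dS/dr · dr/dt = 8πr · 9
At r = 13: dS/dt = 936π cm²/s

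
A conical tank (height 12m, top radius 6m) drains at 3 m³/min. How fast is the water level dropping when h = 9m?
4/(27π) ≈ 0.04716 m/min

r/h = 6/12, so r = (1/2)h
V = (1/3)πr²h = (1/3)π((1/2)h)²h = (1/12)πh³
dV/dh = (1/4)πh²
dh/dt = (dV/dt)/(dV/dh) = -3/((1/4)π·9²) = -4/(27π) m/min
The level is dropping at 4/(27π) ≈ 0.04716 m/min.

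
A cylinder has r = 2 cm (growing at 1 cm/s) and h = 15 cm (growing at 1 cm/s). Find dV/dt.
64π cm³/s

V = πr²h
dV/dt = 2πrh·dr/dt + πr²·dh/dt
= 2π(2)(15)(1) + π(2)²(1)
= 64π cm³/s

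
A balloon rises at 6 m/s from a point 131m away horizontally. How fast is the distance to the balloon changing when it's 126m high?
756√33037/33037 ≈ 4.159 m/s

z² = 131² + y²
z = √(131² + 126²) = √33037
dz/dt = y/z · dy/dt = 126/√33037 · 6 = 756√33037/33037 ≈ 4.159 m/s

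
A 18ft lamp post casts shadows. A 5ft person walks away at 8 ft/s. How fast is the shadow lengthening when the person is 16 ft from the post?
40/13 ft/s

By similar triangles: 18/(x+s) = 5/s
Solving: s = 5x/13
ds/dt = 5/13 · dx/dt = 5/13 · 8 = 40/13 ft/s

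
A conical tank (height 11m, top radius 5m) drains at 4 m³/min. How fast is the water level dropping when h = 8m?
121/(400π) ≈ 0.09629 m/min

r/h = 5/11, so r = (5/11)h
V = (1/3)πr²h = (1/3)π((5/11)h)²h = (25/363)πh³
dV/dh = (25/121)πh²
dh/dt = (dV/dt)/(dV/dh) = -4/((25/121)π·8²) = -121/(400π) m/min
The level is dropping at 121/(400π) ≈ 0.09629 m/min.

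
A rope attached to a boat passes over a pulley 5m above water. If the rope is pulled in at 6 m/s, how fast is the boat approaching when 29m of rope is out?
29√51/34 ≈ 6.091 m/s

rope² = x² + 5²
x = √(29² - 5²) = 4√51
dx/dt = (rope/x) · d(rope)/dt = (29/(4√51)) · (-6) = -29√51/34 m/s
The boat approaches at 29√51/34 ≈ 6.091 m/s.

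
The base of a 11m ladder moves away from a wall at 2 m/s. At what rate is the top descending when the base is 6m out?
12√85/85 ≈ 1.302 m/s

x² + y² = 11²
2x·dx/dt + 2y·dy/dt = 0
dy/dt = -x/y · dx/dt = -6/√85 · 2 = -12√85/85 m/s
The top is descending at 12√85/85 ≈ 1.302 m/s.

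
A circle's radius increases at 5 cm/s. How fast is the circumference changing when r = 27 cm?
10π cm/s

C = 2πr
dC/dt = 2π · dr/dt = 2π · 5 = 10π cm/s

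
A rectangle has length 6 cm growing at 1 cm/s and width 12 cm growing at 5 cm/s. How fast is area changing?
42 cm²/s

A = lw
dA/dt = w·dl/dt + l·dw/dt = 12·1 + 6·5 = 42 cm²/s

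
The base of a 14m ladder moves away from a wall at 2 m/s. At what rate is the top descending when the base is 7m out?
2√3/3 ≈ 1.155 m/s

x² + y² = 14²
2x·dx/dt + 2y·dy/dt = 0
dy/dt = -x/y · dx/dt = -7/(7√3) · 2 = -2√3/3 m/s
The top is descending at 2√3/3 ≈ 1.155 m/s.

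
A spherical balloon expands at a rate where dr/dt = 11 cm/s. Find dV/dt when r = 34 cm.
50864π cm³/s

V = (4/3)πr³
dV/dt = dV/dr · dr/dt = 4πr² · 11
At r = 34: dV/dt = 50864π cm³/s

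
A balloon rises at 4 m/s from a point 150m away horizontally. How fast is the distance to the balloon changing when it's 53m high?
212√25309/25309 ≈ 1.333 m/s

z² = 150² + y²
z = √(150² + 53²) = √25309
dz/dt = y/z · dy/dt = 53/√25309 · 4 = 212√25309/25309 ≈ 1.333 m/s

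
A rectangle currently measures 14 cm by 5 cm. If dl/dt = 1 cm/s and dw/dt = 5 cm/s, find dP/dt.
12 cm/s

P = 2(l + w)
dP/dt = 2(dl/dt + dw/dt) = 2(1 + 5) = 12 cm/s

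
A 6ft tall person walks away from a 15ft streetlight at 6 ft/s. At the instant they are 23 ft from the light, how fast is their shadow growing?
4 ft/s

By similar triangles: 15/(x+s) = 6/s
Solving: s = 6x/9
ds/dt = 6/9 · dx/dt = 2/3 · 6 = 4 ft/s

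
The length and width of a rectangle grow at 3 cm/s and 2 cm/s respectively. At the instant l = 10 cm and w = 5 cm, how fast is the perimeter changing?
10 cm/s

P = 2(l + w)
dP/dt = 2(dl/dt + dw/dt) = 2(3 + 2) = 10 cm/s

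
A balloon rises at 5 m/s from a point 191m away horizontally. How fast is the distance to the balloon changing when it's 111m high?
555√48802/48802 ≈ 2.512 m/s

z² = 191² + y²
z = √(191² + 111²) = √48802
dz/dt = y/z · dy/dt = 111/√48802 · 5 = 555√48802/48802 ≈ 2.512 m/s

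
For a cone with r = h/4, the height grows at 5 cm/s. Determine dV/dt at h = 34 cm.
1445π/4 cm³/s

V = (1/3)π(h/4)²h = πh³/48
dV/dt = πh²/16 · 5
At h = 34: dV/dt = 1445π/4 cm³/s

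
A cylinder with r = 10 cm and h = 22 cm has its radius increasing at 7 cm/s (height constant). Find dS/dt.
588π cm²/s

S = 2πrh + 2πr² (lateral + bases)
dS/dt = (2πh + 4πr)·dr/dt = (2π·22 + 4π·10)·7
= 588π cm²/s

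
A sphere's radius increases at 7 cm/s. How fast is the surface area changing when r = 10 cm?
560π cm²/s

S = 4πr²
dS/dt = dS/dr · dr/dt = 8πr · 7
At r = 10: dS/dt = 560π cm²/s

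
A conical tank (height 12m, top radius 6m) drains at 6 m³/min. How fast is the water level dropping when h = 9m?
8/(27π) ≈ 0.09431 m/min

r/h = 6/12, so r = (1/2)h
V = (1/3)πr²h = (1/3)π((1/2)h)²h = (1/12)πh³
dV/dh = (1/4)πh²
dh/dt = (dV/dt)/(dV/dh) = -6/((1/4)π·9²) = -8/(27π) m/min
The level is dropping at 8/(27π) ≈ 0.09431 m/min.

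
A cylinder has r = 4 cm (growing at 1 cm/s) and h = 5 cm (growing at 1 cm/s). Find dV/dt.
56π cm³/s

V = πr²h
dV/dt = 2πrh·dr/dt + πr²·dh/dt
= 2π(4)(5)(1) + π(4)²(1)
= 56π cm³/s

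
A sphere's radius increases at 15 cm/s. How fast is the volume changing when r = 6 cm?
2160π cm³/s

V = (4/3)πr³
dV/dt = dV/dr · dr/dt = 4πr² · 15
At r = 6: dV/dt = 2160π cm³/s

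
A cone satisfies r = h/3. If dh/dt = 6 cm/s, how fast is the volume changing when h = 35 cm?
2450π/3 cm³/s

V = (1/3)π(h/3)²h = πh³/27
dV/dt = πh²/9 · 6
At h = 35: dV/dt = 2450π/3 cm³/s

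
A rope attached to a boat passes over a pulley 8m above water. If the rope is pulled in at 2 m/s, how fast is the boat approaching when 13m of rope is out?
26√105/105 ≈ 2.537 m/s

rope² = x² + 8²
x = √(13² - 8²) = √105
dx/dt = (rope/x) · d(rope)/dt = (13/√105) · (-2) = -26√105/105 m/s
The boat approaches at 26√105/105 ≈ 2.537 m/s.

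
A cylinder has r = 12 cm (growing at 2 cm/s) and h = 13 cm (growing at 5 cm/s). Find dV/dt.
1344π cm³/s

V = πr²h
dV/dt = 2πrh·dr/dt + πr²·dh/dt
= 2π(12)(13)(2) + π(12)²(5)
= 1344π cm³/s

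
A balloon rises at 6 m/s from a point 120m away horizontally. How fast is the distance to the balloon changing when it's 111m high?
222√2969/2969 ≈ 4.074 m/s

z² = 120² + y²
z = √(120² + 111²) = 3√2969
dz/dt = y/z · dy/dt = 111/(3√2969) · 6 = 222√2969/2969 ≈ 4.074 m/s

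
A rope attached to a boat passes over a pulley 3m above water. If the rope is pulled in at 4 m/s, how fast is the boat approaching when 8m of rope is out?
32√55/55 ≈ 4.315 m/s

rope² = x² + 3²
x = √(8² - 3²) = √55
dx/dt = (rope/x) · d(rope)/dt = (8/√55) · (-4) = -32√55/55 m/s
The boat approaches at 32√55/55 ≈ 4.315 m/s.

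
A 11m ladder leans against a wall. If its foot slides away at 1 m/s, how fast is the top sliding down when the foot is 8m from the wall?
8√57/57 ≈ 1.06 m/s

x² + y² = 11²
2x·dx/dt + 2y·dy/dt = 0
dy/dt = -x/y · dx/dt = -8/√57 · 1 = -8√57/57 m/s
The top is descending at 8√57/57 ≈ 1.06 m/s.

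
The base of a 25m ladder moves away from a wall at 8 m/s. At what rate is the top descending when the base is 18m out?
144√301/301 ≈ 8.3 m/s

x² + y² = 25²
2x·dx/dt + 2y·dy/dt = 0
dy/dt = -x/y · dx/dt = -18/√301 · 8 = -144√301/301 m/s
The top is descending at 144√301/301 ≈ 8.3 m/s.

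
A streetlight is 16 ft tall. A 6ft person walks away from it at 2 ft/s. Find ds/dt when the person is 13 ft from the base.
6/5 ft/s

By similar triangles: 16/(x+s) = 6/s
Solving: s = 6x/10
ds/dt = 6/10 · dx/dt = 3/5 · 2 = 6/5 ft/s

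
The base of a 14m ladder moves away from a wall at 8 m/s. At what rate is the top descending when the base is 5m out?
40√19/57 ≈ 3.059 m/s

x² + y² = 14²
2x·dx/dt + 2y·dy/dt = 0
dy/dt = -x/y · dx/dt = -5/(3√19) · 8 = -40√19/57 m/s
The top is descending at 40√19/57 ≈ 3.059 m/s.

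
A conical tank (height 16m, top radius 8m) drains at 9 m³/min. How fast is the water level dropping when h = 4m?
9/(4π) ≈ 0.7162 m/min

r/h = 8/16, so r = (1/2)h
V = (1/3)πr²h = (1/3)π((1/2)h)²h = (1/12)πh³
dV/dh = (1/4)πh²
dh/dt = (dV/dt)/(dV/dh) = -9/((1/4)π·4²) = -9/(4π) m/min
The level is dropping at 9/(4π) ≈ 0.7162 m/min.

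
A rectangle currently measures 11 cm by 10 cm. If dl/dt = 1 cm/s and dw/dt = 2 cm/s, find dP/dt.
6 cm/s

P = 2(l + w)
dP/dt = 2(dl/dt + dw/dt) = 2(1 + 2) = 6 cm/s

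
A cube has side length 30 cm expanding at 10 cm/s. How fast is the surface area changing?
3600 cm²/s

A = 6s²
dA/dt = 12s · ds/dt = 12·30·10 = 3600 cm²/s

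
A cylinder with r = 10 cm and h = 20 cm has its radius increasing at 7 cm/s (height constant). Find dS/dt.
560π cm²/s

S = 2πrh + 2πr² (lateral + bases)
dS/dt = (2πh + 4πr)·dr/dt = (2π·20 + 4π·10)·7
= 560π cm²/s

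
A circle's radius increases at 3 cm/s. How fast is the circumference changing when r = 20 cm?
6π cm/s

C = 2πr
dC/dt = 2π · dr/dt = 2π · 3 = 6π cm/s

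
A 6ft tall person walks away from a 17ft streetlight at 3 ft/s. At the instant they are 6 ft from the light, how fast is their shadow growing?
18/11 ft/s

By similar triangles: 17/(x+s) = 6/s
Solving: s = 6x/11
ds/dt = 6/11 · dx/dt = 6/11 · 3 = 18/11 ft/s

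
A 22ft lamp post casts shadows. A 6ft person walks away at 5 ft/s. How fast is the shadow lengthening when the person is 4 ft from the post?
15/8 ft/s

By similar triangles: 22/(x+s) = 6/s
Solving: s = 6x/16
ds/dt = 6/16 · dx/dt = 3/8 · 5 = 15/8 ft/s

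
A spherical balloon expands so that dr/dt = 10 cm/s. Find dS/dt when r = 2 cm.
160π cm²/s

S = 4πr²
dS/dt = dS/dr · dr/dt = 8πr · 10
At r = 2: dS/dt = 160π cm²/s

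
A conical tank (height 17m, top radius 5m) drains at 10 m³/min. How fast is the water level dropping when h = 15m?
578/(1125π) ≈ 0.1635 m/min

r/h = 5/17, so r = (5/17)h
V = (1/3)πr²h = (1/3)π((5/17)h)²h = (25/867)πh³
dV/dh = (25/289)πh²
dh/dt = (dV/dt)/(dV/dh) = -10/((25/289)π·15²) = -578/(1125π) m/min
The level is dropping at 578/(1125π) ≈ 0.1635 m/min.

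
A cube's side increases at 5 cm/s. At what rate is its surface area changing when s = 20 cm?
1200 cm²/s

A = 6s²
dA/dt = 12s · ds/dt = 12·20·5 = 1200 cm²/s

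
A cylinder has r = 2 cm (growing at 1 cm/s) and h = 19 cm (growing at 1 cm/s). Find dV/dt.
80π cm³/s

V = πr²h
dV/dt = 2πrh·dr/dt + πr²·dh/dt
= 2π(2)(19)(1) + π(2)²(1)
= 80π cm³/s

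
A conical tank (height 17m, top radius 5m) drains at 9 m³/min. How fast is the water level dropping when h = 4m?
2601/(400π) ≈ 2.07 m/min

r/h = 5/17, so r = (5/17)h
V = (1/3)πr²h = (1/3)π((5/17)h)²h = (25/867)πh³
dV/dh = (25/289)πh²
dh/dt = (dV/dt)/(dV/dh) = -9/((25/289)π·4²) = -2601/(400π) m/min
The level is dropping at 2601/(400π) ≈ 2.07 m/min.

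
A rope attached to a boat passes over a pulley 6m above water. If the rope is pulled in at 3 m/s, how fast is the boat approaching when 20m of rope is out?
30√91/91 ≈ 3.145 m/s

rope² = x² + 6²
x = √(20² - 6²) = 2√91
dx/dt = (rope/x) · d(rope)/dt = (20/(2√91)) · (-3) = -30√91/91 m/s
The boat approaches at 30√91/91 ≈ 3.145 m/s.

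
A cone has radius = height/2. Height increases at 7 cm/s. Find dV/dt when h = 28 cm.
1372π cm³/s

V = (1/3)π(h/2)²h = πh³/12
dV/dt = πh²/4 · 7
At h = 28: dV/dt = 1372π cm³/s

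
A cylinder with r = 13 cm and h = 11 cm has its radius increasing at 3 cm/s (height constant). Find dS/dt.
222π cm²/s

S = 2πrh + 2πr² (lateral + bases)
dS/dt = (2πh + 4πr)·dr/dt = (2π·11 + 4π·13)·3
= 222π cm²/s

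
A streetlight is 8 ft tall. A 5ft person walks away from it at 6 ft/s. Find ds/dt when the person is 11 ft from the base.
10 ft/s

By similar triangles: 8/(x+s) = 5/s
Solving: s = 5x/3
ds/dt = 5/3 · dx/dt = 5/3 · 6 = 10 ft/s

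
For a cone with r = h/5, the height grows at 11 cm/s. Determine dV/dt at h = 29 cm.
9251π/25 cm³/s

V = (1/3)π(h/5)²h = πh³/75
dV/dt = πh²/25 · 11
At h = 29: dV/dt = 9251π/25 cm³/s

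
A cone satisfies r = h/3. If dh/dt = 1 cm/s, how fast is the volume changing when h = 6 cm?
4π cm³/s

V = (1/3)π(h/3)²h = πh³/27
dV/dt = πh²/9 · 1
At h = 6: dV/dt = 4π cm³/s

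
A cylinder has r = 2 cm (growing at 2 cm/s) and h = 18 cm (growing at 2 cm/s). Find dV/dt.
152π cm³/s

V = πr²h
dV/dt = 2πrh·dr/dt + πr²·dh/dt
= 2π(2)(18)(2) + π(2)²(2)
= 152π cm³/s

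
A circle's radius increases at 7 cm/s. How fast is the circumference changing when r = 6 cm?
14π cm/s

C = 2πr
dC/dt = 2π · dr/dt = 2π · 7 = 14π cm/s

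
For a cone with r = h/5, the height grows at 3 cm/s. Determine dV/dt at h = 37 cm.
4107π/25 cm³/s

V = (1/3)π(h/5)²h = πh³/75
dV/dt = πh²/25 · 3
At h = 37: dV/dt = 4107π/25 cm³/s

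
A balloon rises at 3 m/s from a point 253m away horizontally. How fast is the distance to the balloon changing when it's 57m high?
171√67258/67258 ≈ 0.6594 m/s

z² = 253² + y²
z = √(253² + 57²) = √67258
dz/dt = y/z · dy/dt = 57/√67258 · 3 = 171√67258/67258 ≈ 0.6594 m/s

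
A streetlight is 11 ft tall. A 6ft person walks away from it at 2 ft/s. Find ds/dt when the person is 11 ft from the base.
12/5 ft/s

By similar triangles: 11/(x+s) = 6/s
Solving: s = 6x/5
ds/dt = 6/5 · dx/dt = 6/5 · 2 = 12/5 ft/s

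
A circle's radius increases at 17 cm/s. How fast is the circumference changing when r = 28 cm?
34π cm/s

C = 2πr
dC/dt = 2π · dr/dt = 2π · 17 = 34π cm/s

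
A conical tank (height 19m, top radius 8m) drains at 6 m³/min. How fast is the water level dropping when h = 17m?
1083/(9248π) ≈ 0.03728 m/min

r/h = 8/19, so r = (8/19)h
V = (1/3)πr²h = (1/3)π((8/19)h)²h = (64/1083)πh³
dV/dh = (64/361)πh²
dh/dt = (dV/dt)/(dV/dh) = -6/((64/361)π·17²) = -1083/(9248π) m/min
The level is dropping at 1083/(9248π) ≈ 0.03728 m/min.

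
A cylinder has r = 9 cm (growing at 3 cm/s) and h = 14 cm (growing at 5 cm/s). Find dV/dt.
1161π cm³/s

V = πr²h
dV/dt = 2πrh·dr/dt + πr²·dh/dt
= 2π(9)(14)(3) + π(9)²(5)
= 1161π cm³/s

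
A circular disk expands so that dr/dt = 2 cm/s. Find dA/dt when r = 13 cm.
52π cm²/s

A = πr²
dA/dt = 2πr · dr/dt = 2π(13)(2) = 52π cm²/s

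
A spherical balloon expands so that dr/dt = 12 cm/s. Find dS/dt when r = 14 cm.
1344π cm²/s

S = 4πr²
dS/dt = dS/dr · dr/dt = 8πr · 12
At r = 14: dS/dt = 1344π cm²/s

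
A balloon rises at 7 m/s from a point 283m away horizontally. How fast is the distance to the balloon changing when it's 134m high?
938√98045/98045 ≈ 2.996 m/s

z² = 283² + y²
z = √(283² + 134²) = √98045
dz/dt = y/z · dy/dt = 134/√98045 · 7 = 938√98045/98045 ≈ 2.996 m/s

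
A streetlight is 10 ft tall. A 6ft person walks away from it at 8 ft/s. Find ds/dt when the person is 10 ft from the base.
12 ft/s

By similar triangles: 10/(x+s) = 6/s
Solving: s = 6x/4
ds/dt = 6/4 · dx/dt = 3/2 · 8 = 12 ft/s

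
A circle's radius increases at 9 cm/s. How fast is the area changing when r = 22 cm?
396π cm²/s

A = πr²
dA/dt = 2πr · dr/dt = 2π(22)(9) = 396π cm²/s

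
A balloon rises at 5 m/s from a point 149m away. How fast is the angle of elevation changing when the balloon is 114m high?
0.021167 rad/s

tan(θ) = y/149
sec²(θ) · dθ/dt = (1/149) · dy/dt
dθ/dt = cos²(θ)/149 · 5 = 149/(149² + 114²) · 5
dθ/dt = 0.021167 rad/s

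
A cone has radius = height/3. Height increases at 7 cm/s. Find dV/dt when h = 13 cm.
1183π/9 cm³/s

V = (1/3)π(h/3)²h = πh³/27
dV/dt = πh²/9 · 7
At h = 13: dV/dt = 1183π/9 cm³/s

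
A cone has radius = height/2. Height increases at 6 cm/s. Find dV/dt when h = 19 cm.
1083π/2 cm³/s

V = (1/3)π(h/2)²h = πh³/12
dV/dt = πh²/4 · 6
At h = 19: dV/dt = 1083π/2 cm³/s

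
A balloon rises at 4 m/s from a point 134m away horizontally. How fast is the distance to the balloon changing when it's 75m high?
300√23581/23581 ≈ 1.954 m/s

z² = 134² + y²
z = √(134² + 75²) = √23581
dz/dt = y/z · dy/dt = 75/√23581 · 4 = 300√23581/23581 ≈ 1.954 m/s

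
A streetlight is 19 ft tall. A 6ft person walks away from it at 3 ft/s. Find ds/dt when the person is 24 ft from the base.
18/13 ft/s

By similar triangles: 19/(x+s) = 6/s
Solving: s = 6x/13
ds/dt = 6/13 · dx/dt = 6/13 · 3 = 18/13 ft/s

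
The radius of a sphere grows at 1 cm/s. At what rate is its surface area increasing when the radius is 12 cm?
96π cm²/s

S = 4πr²
dS/dt = dS/dr · dr/dt = 8πr · 1
At r = 12: dS/dt = 96π cm²/s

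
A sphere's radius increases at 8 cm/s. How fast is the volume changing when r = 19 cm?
11552π cm³/s

V = (4/3)πr³
dV/dt = dV/dr · dr/dt = 4πr² · 8
At r = 19: dV/dt = 11552π cm³/s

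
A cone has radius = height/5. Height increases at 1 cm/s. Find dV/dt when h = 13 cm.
169π/25 cm³/s

V = (1/3)π(h/5)²h = πh³/75
dV/dt = πh²/25 · 1
At h = 13: dV/dt = 169π/25 cm³/s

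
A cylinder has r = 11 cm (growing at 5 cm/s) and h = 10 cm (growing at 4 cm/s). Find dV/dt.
1584π cm³/s

V = πr²h
dV/dt = 2πrh·dr/dt + πr²·dh/dt
= 2π(11)(10)(5) + π(11)²(4)
= 1584π cm³/s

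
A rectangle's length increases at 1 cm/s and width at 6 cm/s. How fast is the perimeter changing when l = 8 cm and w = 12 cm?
14 cm/s

P = 2(l + w)
dP/dt = 2(dl/dt + dw/dt) = 2(1 + 6) = 14 cm/s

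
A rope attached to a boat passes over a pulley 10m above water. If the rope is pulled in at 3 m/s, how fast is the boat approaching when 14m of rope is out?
7√6/4 ≈ 4.287 m/s

rope² = x² + 10²
x = √(14² - 10²) = 4√6
dx/dt = (rope/x) · d(rope)/dt = (14/(4√6)) · (-3) = -7√6/4 m/s
The boat approaches at 7√6/4 ≈ 4.287 m/s.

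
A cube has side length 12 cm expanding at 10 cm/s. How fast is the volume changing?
4320 cm³/s

V = s³
dV/dt = 3s² · ds/dt = 3·12²·10 = 4320 cm³/s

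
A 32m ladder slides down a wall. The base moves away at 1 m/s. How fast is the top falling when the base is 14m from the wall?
7√23/69 ≈ 0.4865 m/s

x² + y² = 32²
2x·dx/dt + 2y·dy/dt = 0
dy/dt = -x/y · dx/dt = -14/(6√23) · 1 = -7√23/69 m/s
The top is descending at 7√23/69 ≈ 0.4865 m/s.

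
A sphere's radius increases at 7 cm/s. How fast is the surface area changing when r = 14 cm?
784π cm²/s

S = 4πr²
dS/dt = dS/dr · dr/dt = 8πr · 7
At r = 14: dS/dt = 784π cm²/s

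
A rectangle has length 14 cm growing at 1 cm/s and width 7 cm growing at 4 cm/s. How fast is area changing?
63 cm²/s

A = lw
dA/dt = w·dl/dt + l·dw/dt = 7·1 + 14·4 = 63 cm²/s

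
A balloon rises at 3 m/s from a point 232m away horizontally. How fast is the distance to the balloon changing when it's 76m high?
57√149/745 ≈ 0.9339 m/s

z² = 232² + y²
z = √(232² + 76²) = 20√149
dz/dt = y/z · dy/dt = 76/(20√149) · 3 = 57√149/745 ≈ 0.9339 m/s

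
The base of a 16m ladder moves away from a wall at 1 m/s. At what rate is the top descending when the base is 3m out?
3√247/247 ≈ 0.1909 m/s

x² + y² = 16²
2x·dx/dt + 2y·dy/dt = 0
dy/dt = -x/y · dx/dt = -3/√247 · 1 = -3√247/247 m/s
The top is descending at 3√247/247 ≈ 0.1909 m/s.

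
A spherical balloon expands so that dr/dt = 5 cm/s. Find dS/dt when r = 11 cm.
440π cm²/s

S = 4πr²
dS/dt = dS/dr · dr/dt = 8πr · 5
At r = 11: dS/dt = 440π cm²/s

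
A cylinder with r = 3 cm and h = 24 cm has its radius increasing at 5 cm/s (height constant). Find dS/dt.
300π cm²/s

S = 2πrh + 2πr² (lateral + bases)
dS/dt = (2πh + 4πr)·dr/dt = (2π·24 + 4π·3)·5
= 300π cm²/s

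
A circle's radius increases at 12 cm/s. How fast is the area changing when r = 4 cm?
96π cm²/s

A = πr²
dA/dt = 2πr · dr/dt = 2π(4)(12) = 96π cm²/s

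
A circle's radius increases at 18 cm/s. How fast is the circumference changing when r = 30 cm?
36π cm/s

C = 2πr
dC/dt = 2π · dr/dt = 2π · 18 = 36π cm/s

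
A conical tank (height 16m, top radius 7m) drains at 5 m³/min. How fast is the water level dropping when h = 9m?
1280/(3969π) ≈ 0.1027 m/min

r/h = 7/16, so r = (7/16)h
V = (1/3)πr²h = (1/3)π((7/16)h)²h = (49/768)πh³
dV/dh = (49/256)πh²
dh/dt = (dV/dt)/(dV/dh) = -5/((49/256)π·9²) = -1280/(3969π) m/min
The level is dropping at 1280/(3969π) ≈ 0.1027 m/min.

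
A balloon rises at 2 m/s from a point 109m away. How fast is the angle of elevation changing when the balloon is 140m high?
0.006925 rad/s

tan(θ) = y/109
sec²(θ) · dθ/dt = (1/109) · dy/dt
dθ/dt = cos²(θ)/109 · 2 = 109/(109² + 140²) · 2
dθ/dt = 0.006925 rad/s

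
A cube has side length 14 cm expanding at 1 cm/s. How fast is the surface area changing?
168 cm²/s

A = 6s²
dA/dt = 12s · ds/dt = 12·14·1 = 168 cm²/s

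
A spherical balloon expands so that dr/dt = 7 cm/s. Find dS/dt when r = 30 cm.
1680π cm²/s

S = 4πr²
dS/dt = dS/dr · dr/dt = 8πr · 7
At r = 30: dS/dt = 1680π cm²/s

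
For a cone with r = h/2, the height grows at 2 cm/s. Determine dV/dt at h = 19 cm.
361π/2 cm³/s

V = (1/3)π(h/2)²h = πh³/12
dV/dt = πh²/4 · 2
At h = 19: dV/dt = 361π/2 cm³/s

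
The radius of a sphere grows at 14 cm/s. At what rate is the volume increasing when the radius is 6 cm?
2016π cm³/s

V = (4/3)πr³
dV/dt = dV/dr · dr/dt = 4πr² · 14
At r = 6: dV/dt = 2016π cm³/s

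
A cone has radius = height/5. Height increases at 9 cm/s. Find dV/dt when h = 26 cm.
6084π/25 cm³/s

V = (1/3)π(h/5)²h = πh³/75
dV/dt = πh²/25 · 9
At h = 26: dV/dt = 6084π/25 cm³/s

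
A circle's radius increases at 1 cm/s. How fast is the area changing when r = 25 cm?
50π cm²/s

A = πr²
dA/dt = 2πr · dr/dt = 2π(25)(1) = 50π cm²/s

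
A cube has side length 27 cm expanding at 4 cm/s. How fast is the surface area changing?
1296 cm²/s

A = 6s²
dA/dt = 12s · ds/dt = 12·27·4 = 1296 cm²/s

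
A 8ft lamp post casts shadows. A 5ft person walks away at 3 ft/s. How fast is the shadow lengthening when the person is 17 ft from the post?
5 ft/s

By similar triangles: 8/(x+s) = 5/s
Solving: s = 5x/3
ds/dt = 5/3 · dx/dt = 5/3 · 3 = 5 ft/s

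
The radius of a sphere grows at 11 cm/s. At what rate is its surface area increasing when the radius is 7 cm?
616π cm²/s

S = 4πr²
dS/dt = dS/dr · dr/dt = 8πr · 11
At r = 7: dS/dt = 616π cm²/s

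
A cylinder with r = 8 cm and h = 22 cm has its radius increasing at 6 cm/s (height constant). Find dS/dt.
456π cm²/s

S = 2πrh + 2πr² (lateral + bases)
dS/dt = (2πh + 4πr)·dr/dt = (2π·22 + 4π·8)·6
= 456π cm²/s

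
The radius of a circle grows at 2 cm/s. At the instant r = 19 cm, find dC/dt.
4π cm/s

C = 2πr
dC/dt = 2π · dr/dt = 2π · 2 = 4π cm/s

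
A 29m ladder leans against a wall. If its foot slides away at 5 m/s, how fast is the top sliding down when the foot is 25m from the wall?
125√6/36 ≈ 8.505 m/s

x² + y² = 29²
2x·dx/dt + 2y·dy/dt = 0
dy/dt = -x/y · dx/dt = -25/(6√6) · 5 = -125√6/36 m/s
The top is descending at 125√6/36 ≈ 8.505 m/s.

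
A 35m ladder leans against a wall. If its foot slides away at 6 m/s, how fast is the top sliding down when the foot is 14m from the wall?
4√21/7 ≈ 2.619 m/s

x² + y² = 35²
2x·dx/dt + 2y·dy/dt = 0
dy/dt = -x/y · dx/dt = -14/(7√21) · 6 = -4√21/7 m/s
The top is descending at 4√21/7 ≈ 2.619 m/s.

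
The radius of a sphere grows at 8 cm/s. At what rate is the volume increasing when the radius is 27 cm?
23328π cm³/s

V = (4/3)πr³
dV/dt = dV/dr · dr/dt = 4πr² · 8
At r = 27: dV/dt = 23328π cm³/s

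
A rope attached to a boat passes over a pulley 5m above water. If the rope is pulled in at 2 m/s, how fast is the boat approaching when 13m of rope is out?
13/6 ≈ 2.167 m/s

rope² = x² + 5²
x = √(13² - 5²) = 12
dx/dt = (rope/x) · d(rope)/dt = (13/12) · (-2) = -13/6 m/s
The boat approaches at 13/6 ≈ 2.167 m/s.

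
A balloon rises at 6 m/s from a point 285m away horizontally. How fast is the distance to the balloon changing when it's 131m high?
393√98386/49193 ≈ 2.506 m/s

z² = 285² + y²
z = √(285² + 131²) = √98386
dz/dt = y/z · dy/dt = 131/√98386 · 6 = 393√98386/49193 ≈ 2.506 m/s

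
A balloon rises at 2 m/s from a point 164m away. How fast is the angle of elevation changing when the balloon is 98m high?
0.008986 rad/s

tan(θ) = y/164
sec²(θ) · dθ/dt = (1/164) · dy/dt
dθ/dt = cos²(θ)/164 · 2 = 164/(164² + 98²) · 2
dθ/dt = 0.008986 rad/s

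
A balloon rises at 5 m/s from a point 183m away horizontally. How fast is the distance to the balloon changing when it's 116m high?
116√46945/9389 ≈ 2.677 m/s

z² = 183² + y²
z = √(183² + 116²) = √46945
dz/dt = y/z · dy/dt = 116/√46945 · 5 = 116√46945/9389 ≈ 2.677 m/s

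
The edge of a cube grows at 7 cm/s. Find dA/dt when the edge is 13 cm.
1092 cm²/s

A = 6s²
dA/dt = 12s · ds/dt = 12·13·7 = 1092 cm²/s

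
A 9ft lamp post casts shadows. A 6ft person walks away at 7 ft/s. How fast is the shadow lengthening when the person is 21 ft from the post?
14 ft/s

By similar triangles: 9/(x+s) = 6/s
Solving: s = 6x/3
ds/dt = 6/3 · dx/dt = 2 · 7 = 14 ft/s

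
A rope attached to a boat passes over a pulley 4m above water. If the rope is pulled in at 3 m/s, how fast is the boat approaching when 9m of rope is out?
27√65/65 ≈ 3.349 m/s

rope² = x² + 4²
x = √(9² - 4²) = √65
dx/dt = (rope/x) · d(rope)/dt = (9/√65) · (-3) = -27√65/65 m/s
The boat approaches at 27√65/65 ≈ 3.349 m/s.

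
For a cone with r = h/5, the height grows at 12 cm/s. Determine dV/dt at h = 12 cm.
1728π/25 cm³/s

V = (1/3)π(h/5)²h = πh³/75
dV/dt = πh²/25 · 12
At h = 12: dV/dt = 1728π/25 cm³/s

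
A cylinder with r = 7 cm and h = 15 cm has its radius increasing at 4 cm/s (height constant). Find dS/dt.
232π cm²/s

S = 2πrh + 2πr² (lateral + bases)
dS/dt = (2πh + 4πr)·dr/dt = (2π·15 + 4π·7)·4
= 232π cm²/s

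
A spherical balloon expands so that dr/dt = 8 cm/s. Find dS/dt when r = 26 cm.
1664π cm²/s

S = 4πr²
dS/dt = dS/dr · dr/dt = 8πr · 8
At r = 26: dS/dt = 1664π cm²/s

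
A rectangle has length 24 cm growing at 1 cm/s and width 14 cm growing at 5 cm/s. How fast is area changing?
134 cm²/s

A = lw
dA/dt = w·dl/dt + l·dw/dt = 14·1 + 24·5 = 134 cm²/s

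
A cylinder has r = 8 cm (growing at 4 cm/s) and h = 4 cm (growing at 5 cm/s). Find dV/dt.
576π cm³/s

V = πr²h
dV/dt = 2πrh·dr/dt + πr²·dh/dt
= 2π(8)(4)(4) + π(8)²(5)
= 576π cm³/s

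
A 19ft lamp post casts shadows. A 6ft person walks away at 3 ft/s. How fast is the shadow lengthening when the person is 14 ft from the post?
18/13 ft/s

By similar triangles: 19/(x+s) = 6/s
Solving: s = 6x/13
ds/dt = 6/13 · dx/dt = 6/13 · 3 = 18/13 ft/s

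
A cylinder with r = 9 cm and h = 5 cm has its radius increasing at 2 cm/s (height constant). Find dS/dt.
92π cm²/s

S = 2πrh + 2πr² (lateral + bases)
dS/dt = (2πh + 4πr)·dr/dt = (2π·5 + 4π·9)·2
= 92π cm²/s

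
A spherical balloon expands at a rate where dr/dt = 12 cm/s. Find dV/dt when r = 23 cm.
25392π cm³/s

V = (4/3)πr³
dV/dt = dV/dr · dr/dt = 4πr² · 12
At r = 23: dV/dt = 25392π cm³/s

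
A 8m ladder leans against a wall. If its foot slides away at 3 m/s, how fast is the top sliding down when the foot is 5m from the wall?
5√39/13 ≈ 2.402 m/s

x² + y² = 8²
2x·dx/dt + 2y·dy/dt = 0
dy/dt = -x/y · dx/dt = -5/√39 · 3 = -5√39/13 m/s
The top is descending at 5√39/13 ≈ 2.402 m/s.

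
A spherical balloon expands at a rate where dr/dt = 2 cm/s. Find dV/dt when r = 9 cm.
648π cm³/s

V = (4/3)πr³
dV/dt = dV/dr · dr/dt = 4πr² · 2
At r = 9: dV/dt = 648π cm³/s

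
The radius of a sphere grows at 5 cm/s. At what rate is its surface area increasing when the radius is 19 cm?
760π cm²/s

S = 4πr²
dS/dt = dS/dr · dr/dt = 8πr · 5
At r = 19: dS/dt = 760π cm²/s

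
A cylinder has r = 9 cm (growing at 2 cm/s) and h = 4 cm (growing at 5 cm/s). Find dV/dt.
549π cm³/s

V = πr²h
dV/dt = 2πrh·dr/dt + πr²·dh/dt
= 2π(9)(4)(2) + π(9)²(5)
= 549π cm³/s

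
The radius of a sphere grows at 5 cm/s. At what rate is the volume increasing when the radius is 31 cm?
19220π cm³/s

V = (4/3)πr³
dV/dt = dV/dr · dr/dt = 4πr² · 5
At r = 31: dV/dt = 19220π cm³/s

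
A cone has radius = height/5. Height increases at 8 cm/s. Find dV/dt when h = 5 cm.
8π cm³/s

V = (1/3)π(h/5)²h = πh³/75
dV/dt = πh²/25 · 8
At h = 5: dV/dt = 8π cm³/s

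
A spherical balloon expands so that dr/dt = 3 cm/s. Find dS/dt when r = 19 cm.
456π cm²/s

S = 4πr²
dS/dt = dS/dr · dr/dt = 8πr · 3
At r = 19: dS/dt = 456π cm²/s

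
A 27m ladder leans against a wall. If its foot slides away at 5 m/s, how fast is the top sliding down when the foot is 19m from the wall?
95√23/92 ≈ 4.952 m/s

x² + y² = 27²
2x·dx/dt + 2y·dy/dt = 0
dy/dt = -x/y · dx/dt = -19/(4√23) · 5 = -95√23/92 m/s
The top is descending at 95√23/92 ≈ 4.952 m/s.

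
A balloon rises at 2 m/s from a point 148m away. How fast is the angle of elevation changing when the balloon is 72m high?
0.010927 rad/s

tan(θ) = y/148
sec²(θ) · dθ/dt = (1/148) · dy/dt
dθ/dt = cos²(θ)/148 · 2 = 148/(148² + 72²) · 2
dθ/dt = 0.010927 rad/s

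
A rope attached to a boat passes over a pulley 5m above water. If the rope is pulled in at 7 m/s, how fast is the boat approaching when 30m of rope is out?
6√35/5 ≈ 7.099 m/s

rope² = x² + 5²
x = √(30² - 5²) = 5√35
dx/dt = (rope/x) · d(rope)/dt = (30/(5√35)) · (-7) = -6√35/5 m/s
The boat approaches at 6√35/5 ≈ 7.099 m/s.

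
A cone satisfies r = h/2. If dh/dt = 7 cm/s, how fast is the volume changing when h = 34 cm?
2023π cm³/s

V = (1/3)π(h/2)²h = πh³/12
dV/dt = πh²/4 · 7
At h = 34: dV/dt = 2023π cm³/s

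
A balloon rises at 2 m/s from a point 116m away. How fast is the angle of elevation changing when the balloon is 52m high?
0.014356 rad/s

tan(θ) = y/116
sec²(θ) · dθ/dt = (1/116) · dy/dt
dθ/dt = cos²(θ)/116 · 2 = 116/(116² + 52²) · 2
dθ/dt = 0.014356 rad/s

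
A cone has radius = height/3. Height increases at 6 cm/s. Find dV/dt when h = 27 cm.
486π cm³/s

V = (1/3)π(h/3)²h = πh³/27
dV/dt = πh²/9 · 6
At h = 27: dV/dt = 486π cm³/s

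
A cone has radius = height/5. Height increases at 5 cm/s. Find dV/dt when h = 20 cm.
80π cm³/s

V = (1/3)π(h/5)²h = πh³/75
dV/dt = πh²/25 · 5
At h = 20: dV/dt = 80π cm³/s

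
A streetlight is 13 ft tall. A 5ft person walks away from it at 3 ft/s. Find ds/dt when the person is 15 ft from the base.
15/8 ft/s

By similar triangles: 13/(x+s) = 5/s
Solving: s = 5x/8
ds/dt = 5/8 · dx/dt = 5/8 · 3 = 15/8 ft/s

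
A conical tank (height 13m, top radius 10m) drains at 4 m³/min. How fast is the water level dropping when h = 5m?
169/(625π) ≈ 0.08607 m/min

r/h = 10/13, so r = (10/13)h
V = (1/3)πr²h = (1/3)π((10/13)h)²h = (100/507)πh³
dV/dh = (100/169)πh²
dh/dt = (dV/dt)/(dV/dh) = -4/((100/169)π·5²) = -169/(625π) m/min
The level is dropping at 169/(625π) ≈ 0.08607 m/min.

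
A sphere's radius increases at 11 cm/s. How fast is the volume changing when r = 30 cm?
39600π cm³/s

V = (4/3)πr³
dV/dt = dV/dr · dr/dt = 4πr² · 11
At r = 30: dV/dt = 39600π cm³/s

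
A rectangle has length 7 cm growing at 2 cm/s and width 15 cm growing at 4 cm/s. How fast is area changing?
58 cm²/s

A = lw
dA/dt = w·dl/dt + l·dw/dt = 15·2 + 7·4 = 58 cm²/s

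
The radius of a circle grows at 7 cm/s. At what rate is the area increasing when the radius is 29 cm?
406π cm²/s

A = πr²
dA/dt = 2πr · dr/dt = 2π(29)(7) = 406π cm²/s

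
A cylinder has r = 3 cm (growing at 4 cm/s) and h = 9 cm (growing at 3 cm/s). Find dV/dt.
243π cm³/s

V = πr²h
dV/dt = 2πrh·dr/dt + πr²·dh/dt
= 2π(3)(9)(4) + π(3)²(3)
= 243π cm³/s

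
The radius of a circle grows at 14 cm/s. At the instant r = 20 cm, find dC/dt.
28π cm/s

C = 2πr
dC/dt = 2π · dr/dt = 2π · 14 = 28π cm/s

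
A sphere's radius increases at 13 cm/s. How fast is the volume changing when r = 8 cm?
3328π cm³/s

V = (4/3)πr³
dV/dt = dV/dr · dr/dt = 4πr² · 13
At r = 8: dV/dt = 3328π cm³/s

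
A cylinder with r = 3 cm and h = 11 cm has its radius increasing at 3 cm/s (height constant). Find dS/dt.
102π cm²/s

S = 2πrh + 2πr² (lateral + bases)
dS/dt = (2πh + 4πr)·dr/dt = (2π·11 + 4π·3)·3
= 102π cm²/s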